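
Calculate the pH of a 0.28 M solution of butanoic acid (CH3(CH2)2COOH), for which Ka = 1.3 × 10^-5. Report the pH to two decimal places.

CH3(CH2)2COOH ⇌ CH3(CH2)2COO- + H+
From the ICE table, Ka = [H+]²/(0.28 − [H+]) = 1.3 × 10^-5.
Since Ka ≪ C₀, [H+] ≈ √(Ka·C₀) = 1.91 × 10^-3 M.
pH = −log[H+] = −log(1.91 × 10^-3) = 2.72

pH = 2.72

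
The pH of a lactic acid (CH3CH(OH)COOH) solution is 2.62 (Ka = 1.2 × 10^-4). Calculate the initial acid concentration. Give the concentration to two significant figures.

[H+] = 10^(-2.62) = 2.40 × 10^-3 M = x
Ka = x²/(C₀ − x) ⇒ C₀ = x + x²/Ka
C₀ = 2.40 × 10^-3 + (2.40 × 10^-3)²/(1.2 × 10^-4) = 5.04 × 10^-2 M

C₀ = 5.0 × 10^-2 M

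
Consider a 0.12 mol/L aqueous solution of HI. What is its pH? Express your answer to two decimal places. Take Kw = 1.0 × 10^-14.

pH = 0.92

HI is a strong acid and dissociates completely, so [H+] = 0.12 M.
pH = -log(0.12) = 0.92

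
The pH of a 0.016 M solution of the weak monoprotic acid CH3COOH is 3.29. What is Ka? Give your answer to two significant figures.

Ka = 1.7 × 10^-5

[H+] = 10^(-3.29) = 5.13 × 10^-4 M
At equilibrium [HA] = 0.016 − 5.13 × 10^-4 = 1.55 × 10^-2 M
Ka = [H+][A-]/[HA] = (5.13 × 10^-4)² / 1.55 × 10^-2 = 1.7 × 10^-5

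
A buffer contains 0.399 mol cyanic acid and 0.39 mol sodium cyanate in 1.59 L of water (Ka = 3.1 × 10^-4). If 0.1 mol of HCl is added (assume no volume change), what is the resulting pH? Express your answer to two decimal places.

Added H+ converts OCN- to HOCN: HOCN → 0.499 mol, OCN- → 0.29 mol.
pKa = −log(3.1 × 10^-4) = 3.509
Henderson–Hasselbalch with mole ratio 0.29/0.499: pH = 3.509 + (-0.236)

pH = 3.27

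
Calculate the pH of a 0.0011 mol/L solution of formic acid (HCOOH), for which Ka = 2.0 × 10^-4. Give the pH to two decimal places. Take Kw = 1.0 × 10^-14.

pH = 3.42

HCOOH ⇌ HCOO- + H+
Ka = x²/(0.0011 − x) = 2.0 × 10^-4
The 5% rule fails; solving x² + Ka·x − Ka·C₀ = 0 exactly:
x = (−Ka + √(Ka² + 4·Ka·C₀))/2 = 3.80 × 10^-4 M
pH = −log(3.80 × 10^-4) = 3.42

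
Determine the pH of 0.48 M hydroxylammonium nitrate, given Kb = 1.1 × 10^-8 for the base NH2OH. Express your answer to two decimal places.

pH = 3.18

NH3OH+ is the conjugate acid of the weak base NH2OH.
Ka = Kw/Kb = 1.0×10^-14 / 1.1 × 10^-8 = 9.09 × 10^-7
Ka = x²/(0.48 − x) = 9.09 × 10^-7
Assume x ≪ 0.48: x ≈ √(9.09 × 10^-7 × 0.48) = 6.61 × 10^-4 M
pH = −log(6.61 × 10^-4) = 3.18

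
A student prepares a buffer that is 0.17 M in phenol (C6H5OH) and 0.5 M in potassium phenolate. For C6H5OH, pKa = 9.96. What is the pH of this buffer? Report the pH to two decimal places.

pH = 10.43

pH = pKa + log([A⁻]/[HA]) = 9.96 + log(0.5/0.17)
pH = 9.96 + (+0.469) = 10.43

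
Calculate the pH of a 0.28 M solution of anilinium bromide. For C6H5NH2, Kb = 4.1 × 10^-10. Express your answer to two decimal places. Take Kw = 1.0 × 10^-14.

C6H5NH3+ is the conjugate acid of the weak base C6H5NH2.
Ka = Kw/Kb = 1.0×10^-14 / 4.1 × 10^-10 = 2.44 × 10^-5
Let x = [H+] at equilibrium. Ka = x²/(0.28 − x).
Assume x ≪ 0.28: x ≈ √(2.44 × 10^-5 × 0.28) = 2.61 × 10^-3 M
(x/C₀ = 0.93% < 5%, so the approximation holds.)
pH = −log(2.61 × 10^-3) = 2.58

pH = 2.58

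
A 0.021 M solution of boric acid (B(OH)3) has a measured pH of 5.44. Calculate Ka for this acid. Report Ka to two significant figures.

Ka = 6.3 × 10^-10

[H+] = 10^(-5.44) = 3.63 × 10^-6 M
At equilibrium [HA] = 0.021 − 3.63 × 10^-6 = 2.10 × 10^-2 M
Ka = [H+][A-]/[HA] = (3.63 × 10^-6)² / 2.10 × 10^-2 = 6.3 × 10^-10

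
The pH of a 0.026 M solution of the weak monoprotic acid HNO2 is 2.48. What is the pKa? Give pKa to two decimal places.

[H+] = 10^(-2.48) = 3.31 × 10^-3 M
At equilibrium [HA] = 0.026 − 3.31 × 10^-3 = 2.27 × 10^-2 M
Ka = [H+][A-]/[HA] = (3.31 × 10^-3)² / 2.27 × 10^-2 = 4.83 × 10^-4
pKa = -log(4.83 × 10^-4) = 3.32

pKa = 3.32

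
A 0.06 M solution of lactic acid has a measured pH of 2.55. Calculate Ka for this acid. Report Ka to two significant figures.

[H+] = 10^(-2.55) = 2.82 × 10^-3 M
At equilibrium [HA] = 0.06 − 2.82 × 10^-3 = 5.72 × 10^-2 M
Ka = [H+][A-]/[HA] = (2.82 × 10^-3)² / 5.72 × 10^-2 = 1.4 × 10^-4

Ka = 1.4 × 10^-4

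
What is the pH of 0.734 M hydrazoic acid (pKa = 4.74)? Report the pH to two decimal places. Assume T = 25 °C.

HN3 ⇌ N3- + H+
Ka = 10^(−4.74) = 1.82 × 10^-5
Ka = x²/(0.734 − x) = 1.82 × 10^-5
Since Ka ≪ C₀, x ≈ √(Ka·C₀) = 3.65 × 10^-3 M.
(x/C₀ = 0.5% < 5%, so the approximation holds.)
pH = −log(3.65 × 10^-3) = 2.44

pH = 2.44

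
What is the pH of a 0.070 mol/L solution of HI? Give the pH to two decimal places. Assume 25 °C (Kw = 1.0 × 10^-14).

HI is a strong acid and dissociates completely, so [H+] = 0.070 M.
pH = -log(0.07) = 1.15

pH = 1.15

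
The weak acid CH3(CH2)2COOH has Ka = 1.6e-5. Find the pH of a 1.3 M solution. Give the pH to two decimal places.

CH3(CH2)2COOH ⇌ CH3(CH2)2COO- + H+
Ka = [H+]²/(1.3 − [H+]) = 1.6 × 10^-5
Assume [H+] ≪ 1.3: [H+] ≈ √(1.6 × 10^-5 × 1.3) = 4.56 × 10^-3 M
([H+]/C₀ = 0.35% < 5%, so the approximation holds.)
pH = −log(4.56 × 10^-3) = 2.34

pH = 2.34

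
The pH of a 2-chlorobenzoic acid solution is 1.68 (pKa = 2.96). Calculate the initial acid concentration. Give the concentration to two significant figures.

[H+] = 10^(-1.68) = 2.09 × 10^-2 M = x
Ka = 10^(−2.96) = 1.10 × 10^-3
Ka = x²/(C₀ − x) ⇒ C₀ = x + x²/Ka
C₀ = 2.09 × 10^-2 + (2.09 × 10^-2)²/(1.10 × 10^-3) = 4.18 × 10^-1 M

C₀ = 4.2 × 10^-1 M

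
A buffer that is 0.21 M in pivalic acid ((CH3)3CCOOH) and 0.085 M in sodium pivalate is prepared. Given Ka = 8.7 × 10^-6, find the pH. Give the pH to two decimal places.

pKa = −log(8.7 × 10^-6) = 5.060
Using pH = pKa + log([base]/[acid]) with [base]/[acid] = 0.085/0.21:
pH = 5.060 + (-0.393) = 4.67

pH = 4.67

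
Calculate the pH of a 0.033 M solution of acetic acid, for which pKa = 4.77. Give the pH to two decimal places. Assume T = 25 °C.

CH3COOH ⇌ CH3COO- + H+
Ka = 10^(−4.77) = 1.70 × 10^-5
From the ICE table, Ka = x²/(0.033 − x) = 1.70 × 10^-5.
Neglecting x in the denominator: x = √(1.70 × 10^-5 × 0.033) = 7.49 × 10^-4 M
Check: 2.3% ionized — well under 5%, approximation valid.
pH = −log[H+] = −log(7.49 × 10^-4) = 3.13

pH = 3.13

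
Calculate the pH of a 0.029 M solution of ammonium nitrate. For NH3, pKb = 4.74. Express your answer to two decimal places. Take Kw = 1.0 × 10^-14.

NH4+ is the conjugate acid of the weak base NH3.
Kb = 10^(−4.74) = 1.82 × 10^-5
Ka = Kw/Kb = 1.0×10^-14 / 1.82 × 10^-5 = 5.49 × 10^-10
From the ICE table, Ka = x²/(0.029 − x) = 5.49 × 10^-10.
Assume x ≪ 0.029: x ≈ √(5.49 × 10^-10 × 0.029) = 3.99 × 10^-6 M
Check: 0.014% ionized — well under 5%, approximation valid.
pH = −log(3.99 × 10^-6) = 5.40

pH = 5.40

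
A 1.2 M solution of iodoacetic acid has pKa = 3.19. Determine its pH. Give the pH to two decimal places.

ICH2COOH ⇌ ICH2COO- + H+
Ka = 10^(−3.19) = 6.46 × 10^-4
Ka = x²/(1.2 − x) = 6.46 × 10^-4
Neglecting x in the denominator: x = √(6.46 × 10^-4 × 1.2) = 2.78 × 10^-2 M
(x/C₀ = 2.3% < 5%, so the approximation holds.)
pH = −log[H+] = −log(2.78 × 10^-2) = 1.56

pH = 1.56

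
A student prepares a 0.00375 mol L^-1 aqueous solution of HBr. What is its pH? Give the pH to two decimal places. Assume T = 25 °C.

HBr is a strong acid and dissociates completely, so [H+] = 0.00375 M.
pH = -log(0.00375) = 2.43

pH = 2.43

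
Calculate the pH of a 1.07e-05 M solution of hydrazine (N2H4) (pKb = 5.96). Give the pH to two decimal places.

N2H4 + H2O ⇌ N2H5+ + OH-
Kb = 10^(−5.96) = 1.10 × 10^-6
Let x = [OH-] at equilibrium. Kb = x²/(1.07e-05 − x).
The 5% rule fails; solving x² + Kb·x − Kb·C₀ = 0 exactly:
x = (−Kb + √(Kb² + 4·Kb·C₀))/2 = 2.92 × 10^-6 M
pOH = −log(2.92 × 10^-6) = 5.53; pH = 14.00 − 5.53 = 8.47

pH = 8.47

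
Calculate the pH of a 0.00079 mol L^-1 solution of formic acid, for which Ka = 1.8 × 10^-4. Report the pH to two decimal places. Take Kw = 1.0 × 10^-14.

HCOOH ⇌ HCOO- + H+
Ka = [H+]²/(0.00079 − [H+]) = 1.8 × 10^-4
Here C₀/Ka ≈ 4.39, so the small-[H+] approximation fails. Use the quadratic:
[H+] = (−Ka + √(Ka² + 4·Ka·C₀))/2 = 2.98 × 10^-4 M
pH = −log(2.98 × 10^-4) = 3.53

pH = 3.53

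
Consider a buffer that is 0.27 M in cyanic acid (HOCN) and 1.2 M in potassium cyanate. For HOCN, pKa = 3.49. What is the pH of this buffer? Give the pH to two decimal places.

pH = 4.14

Henderson–Hasselbalch: pH = pKa + log([OCN-]/[HOCN]) = 3.49 + log(1.2/0.27)
pH = 3.49 + (+0.648) = 4.14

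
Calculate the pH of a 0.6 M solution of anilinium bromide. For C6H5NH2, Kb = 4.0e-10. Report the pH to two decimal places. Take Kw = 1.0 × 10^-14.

C6H5NH3+ is the conjugate acid of the weak base C6H5NH2.
Ka = Kw/Kb = 1.0×10^-14 / 4.0 × 10^-10 = 2.50 × 10^-5
Ka = [H+]²/(0.6 − [H+]) = 2.50 × 10^-5
Assume [H+] ≪ 0.6: [H+] ≈ √(2.50 × 10^-5 × 0.6) = 3.87 × 10^-3 M
([H+]/C₀ = 0.65% < 5%, so the approximation holds.)
pH = −log(3.87 × 10^-3) = 2.41

pH = 2.41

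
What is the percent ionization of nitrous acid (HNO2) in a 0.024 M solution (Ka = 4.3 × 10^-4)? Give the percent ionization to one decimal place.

HNO2 ⇌ NO2- + H+; let x = [H+] at equilibrium.
Ka = x²/(C₀ − x); solving the quadratic gives x = 3.00 × 10^-3 M.
% ionization = x/C₀ × 100% = 3.00 × 10^-3/0.024 × 100% = 12.5%

12.5%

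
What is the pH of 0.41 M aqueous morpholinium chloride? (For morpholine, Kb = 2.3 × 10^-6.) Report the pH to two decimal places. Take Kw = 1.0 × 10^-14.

pH = 4.37

C4H8ONH2+ is the conjugate acid of the weak base C4H8ONH.
Ka = Kw/Kb = 1.0×10^-14 / 2.3 × 10^-6 = 4.35 × 10^-9
Ka = [H+]²/(0.41 − [H+]) = 4.35 × 10^-9
Neglecting [H+] in the denominator: [H+] = √(4.35 × 10^-9 × 0.41) = 4.22 × 10^-5 M
pH = −log(4.22 × 10^-5) = 4.37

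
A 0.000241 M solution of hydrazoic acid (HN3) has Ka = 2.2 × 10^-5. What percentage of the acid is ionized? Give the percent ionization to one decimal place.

26.0%

HN3 ⇌ N3- + H+; let x = [H+] at equilibrium.
Ka = x²/(C₀ − x); solving the quadratic gives x = 6.26 × 10^-5 M.
% ionization = x/C₀ × 100% = 6.26 × 10^-5/0.000241 × 100% = 26.0%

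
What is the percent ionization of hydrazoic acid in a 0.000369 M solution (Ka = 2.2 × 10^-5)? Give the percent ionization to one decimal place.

HN3 ⇌ N3- + H+; let x = [H+] at equilibrium.
Solve x² + 2.2e-05x − 8.12e-09 = 0 → x = 7.98 × 10^-5 M
Fraction ionized = 7.98 × 10^-5 / 0.000369 = 0.2163 → 21.6%

21.6%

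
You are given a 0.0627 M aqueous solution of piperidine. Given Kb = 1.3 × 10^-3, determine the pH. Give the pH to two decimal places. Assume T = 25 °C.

pH = 11.92

C5H10NH + H2O ⇌ C5H10NH2+ + OH-
Let x = [OH-] at equilibrium. Kb = x²/(0.0627 − x).
x is not negligible relative to C₀; solve x² + 0.0013·x − 8.15e-05 = 0.
x = (−Kb + √(Kb² + 4·Kb·C₀))/2 = 8.40 × 10^-3 M
pOH = 2.08, so pH = 14.00 − pOH = 11.92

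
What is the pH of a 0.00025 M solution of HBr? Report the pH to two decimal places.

HBr is a strong acid and dissociates completely, so [H+] = 0.00025 M.
pH = -log(0.00025) = 3.60

pH = 3.60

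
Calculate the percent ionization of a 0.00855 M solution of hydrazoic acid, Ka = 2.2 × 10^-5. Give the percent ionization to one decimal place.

HN3 ⇌ N3- + H+; let x = [H+] at equilibrium.
Ka = x²/(C₀ − x); solving the quadratic gives x = 4.23 × 10^-4 M.
% ionization = x/C₀ × 100% = 4.23 × 10^-4/0.00855 × 100% = 4.9%

4.9%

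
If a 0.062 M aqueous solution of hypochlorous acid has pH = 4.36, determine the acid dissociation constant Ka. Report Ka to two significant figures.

Ka = 3.1 × 10^-8

[H+] = 10^(-4.36) = 4.37 × 10^-5 M
At equilibrium [HA] = 0.062 − 4.37 × 10^-5 = 6.20 × 10^-2 M
Ka = [H+][A-]/[HA] = (4.37 × 10^-5)² / 6.20 × 10^-2 = 3.1 × 10^-8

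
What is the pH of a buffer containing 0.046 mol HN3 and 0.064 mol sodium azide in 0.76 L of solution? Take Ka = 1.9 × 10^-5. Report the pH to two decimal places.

pKa = −log(1.9 × 10^-5) = 4.721
Henderson–Hasselbalch: pH = pKa + log([N3-]/[HN3]) = 4.721 + log(0.064/0.046)
pH = 4.721 + (+0.143) = 4.86

pH = 4.86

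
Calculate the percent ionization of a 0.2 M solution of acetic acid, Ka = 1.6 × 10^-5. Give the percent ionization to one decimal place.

CH3COOH ⇌ CH3COO- + H+; let x = [H+] at equilibrium.
x ≈ √(Ka·C₀) = √(1.6 × 10^-5 × 0.2) = 1.79 × 10^-3 M
Fraction ionized = 1.79 × 10^-3 / 0.2 = 0.0089 → 0.9%

0.9%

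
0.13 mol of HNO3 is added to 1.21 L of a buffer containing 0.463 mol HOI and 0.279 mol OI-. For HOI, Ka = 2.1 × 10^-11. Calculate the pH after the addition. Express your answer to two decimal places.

pH = 10.08

After neutralization: n(HOI) = 0.593 mol, n(OI-) = 0.149 mol.
pKa = −log(2.1 × 10^-11) = 10.678
pH = pKa + log([A⁻]/[HA]) = 10.678 + log(0.149/0.593) = 10.678 -0.600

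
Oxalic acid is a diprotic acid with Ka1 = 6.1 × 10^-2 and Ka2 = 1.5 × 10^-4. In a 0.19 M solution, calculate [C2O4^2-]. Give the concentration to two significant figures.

1.5 × 10^-4 M

First ionization gives [H+] ≈ [HC2O4-] = 8.14 × 10^-2 M.
Second step: Ka2 = [H+][C2O4^2-]/[HC2O4-] ≈ [C2O4^2-] (since [H+] ≈ [HC2O4-]).
So [C2O4^2-] ≈ Ka2.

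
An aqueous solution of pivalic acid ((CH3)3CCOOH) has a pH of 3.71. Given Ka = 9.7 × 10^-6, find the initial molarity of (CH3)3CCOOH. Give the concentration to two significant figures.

C₀ = 4.1 × 10^-3 M

[H+] = 10^(-3.71) = 1.95 × 10^-4 M = x
Ka = x²/(C₀ − x) ⇒ C₀ = x + x²/Ka
C₀ = 1.95 × 10^-4 + (1.95 × 10^-4)²/(9.7 × 10^-6) = 4.12 × 10^-3 M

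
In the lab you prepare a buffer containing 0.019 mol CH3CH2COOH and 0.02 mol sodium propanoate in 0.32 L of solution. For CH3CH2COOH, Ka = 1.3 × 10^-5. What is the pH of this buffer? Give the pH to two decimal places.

pKa = −log(1.3 × 10^-5) = 4.886
Using pH = pKa + log([base]/[acid]) with [base]/[acid] = 0.02/0.019:
pH = 4.886 + (+0.022) = 4.91

pH = 4.91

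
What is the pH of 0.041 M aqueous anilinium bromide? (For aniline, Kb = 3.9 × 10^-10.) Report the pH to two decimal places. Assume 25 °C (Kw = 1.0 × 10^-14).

C6H5NH3+ is the conjugate acid of the weak base C6H5NH2.
Ka = Kw/Kb = 1.0×10^-14 / 3.9 × 10^-10 = 2.56 × 10^-5
Ka = [H+]²/(0.041 − [H+]) = 2.56 × 10^-5
Neglecting [H+] in the denominator: [H+] = √(2.56 × 10^-5 × 0.041) = 1.02 × 10^-3 M
Check: 2.5% ionized — well under 5%, approximation valid.
pH = −log[H+] = −log(1.02 × 10^-3) = 2.99

pH = 2.99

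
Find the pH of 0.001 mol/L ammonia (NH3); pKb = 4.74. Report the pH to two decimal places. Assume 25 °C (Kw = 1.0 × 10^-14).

NH3 + H2O ⇌ NH4+ + OH-
Kb = 10^(−4.74) = 1.82 × 10^-5
Kb = x²/(0.001 − x) = 1.82 × 10^-5
The 5% rule fails; solving x² + Kb·x − Kb·C₀ = 0 exactly:
x = (−Kb + √(Kb² + 4·Kb·C₀))/2 = 1.26 × 10^-4 M
pOH = 3.90, so pH = 14.00 − pOH = 10.10

pH = 10.10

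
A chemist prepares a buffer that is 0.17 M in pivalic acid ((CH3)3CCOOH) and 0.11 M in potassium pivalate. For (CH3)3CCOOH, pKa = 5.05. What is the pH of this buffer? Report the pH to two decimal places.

pH = 4.86

Henderson–Hasselbalch: pH = pKa + log([(CH3)3CCOO-]/[(CH3)3CCOOH]) = 5.05 + log(0.11/0.17)
pH = 5.05 + (-0.189) = 4.86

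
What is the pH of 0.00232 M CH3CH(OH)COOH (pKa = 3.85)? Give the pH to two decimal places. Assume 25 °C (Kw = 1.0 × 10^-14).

pH = 3.30

CH3CH(OH)COOH ⇌ CH3CH(OH)COO- + H+
Ka = 10^(−3.85) = 1.41 × 10^-4
From the ICE table, Ka = x²/(0.00232 − x) = 1.41 × 10^-4.
x is not negligible relative to C₀; solve x² + 0.000141·x − 3.27e-07 = 0.
x = (−Ka + √(Ka² + 4·Ka·C₀))/2 = 5.06 × 10^-4 M
pH = −log[H+] = −log(5.06 × 10^-4) = 3.30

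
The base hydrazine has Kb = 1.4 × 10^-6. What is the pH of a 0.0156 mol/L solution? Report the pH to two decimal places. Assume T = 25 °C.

pH = 10.17

N2H4 + H2O ⇌ N2H5+ + OH-
Kb = [OH-]²/(0.0156 − [OH-]) = 1.4 × 10^-6
Neglecting [OH-] in the denominator: [OH-] = √(1.4 × 10^-6 × 0.0156) = 1.48 × 10^-4 M
pOH = 3.83, so pH = 14.00 − pOH = 10.17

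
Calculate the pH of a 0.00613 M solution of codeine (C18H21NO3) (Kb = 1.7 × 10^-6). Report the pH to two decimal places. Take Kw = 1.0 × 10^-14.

C18H21NO3 + H2O ⇌ C18H22NO3+ + OH-
Let x = [OH-] at equilibrium. Kb = x²/(0.00613 − x).
Since Kb ≪ C₀, x ≈ √(Kb·C₀) = 1.02 × 10^-4 M.
(x/C₀ = 1.7% < 5%, so the approximation holds.)
pOH = 3.99, so pH = 14.00 − pOH = 10.01

pH = 10.01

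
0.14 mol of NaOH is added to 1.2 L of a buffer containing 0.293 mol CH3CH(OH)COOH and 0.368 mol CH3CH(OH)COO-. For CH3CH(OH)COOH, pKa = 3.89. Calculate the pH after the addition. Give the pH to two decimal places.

After neutralization: n(CH3CH(OH)COOH) = 0.153 mol, n(CH3CH(OH)COO-) = 0.508 mol.
pH = pKa + log(n_CH3CH(OH)COO-/n_CH3CH(OH)COOH) = 3.89 + log(0.508/0.153) = 3.89 + (+0.521)

pH = 4.41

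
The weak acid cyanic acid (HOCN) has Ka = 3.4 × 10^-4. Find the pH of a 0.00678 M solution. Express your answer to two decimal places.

HOCN ⇌ OCN- + H+
From the ICE table, Ka = [H+]²/(0.00678 − [H+]) = 3.4 × 10^-4.
The 5% rule fails; solving [H+]² + Ka·[H+] − Ka·C₀ = 0 exactly:
[H+] = (−Ka + √(Ka² + 4·Ka·C₀))/2 = 1.36 × 10^-3 M
pH = −log[H+] = −log(1.36 × 10^-3) = 2.87

pH = 2.87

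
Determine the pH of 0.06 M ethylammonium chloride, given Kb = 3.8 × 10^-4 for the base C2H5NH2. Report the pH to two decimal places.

pH = 5.90

C2H5NH3+ is the conjugate acid of the weak base C2H5NH2.
Ka = Kw/Kb = 1.0×10^-14 / 3.8 × 10^-4 = 2.63 × 10^-11
Ka = x²/(0.06 − x) = 2.63 × 10^-11
Neglecting x in the denominator: x = √(2.63 × 10^-11 × 0.06) = 1.26 × 10^-6 M
Check: 0.0021% ionized — well under 5%, approximation valid.
pH = −log(1.26 × 10^-6) = 5.90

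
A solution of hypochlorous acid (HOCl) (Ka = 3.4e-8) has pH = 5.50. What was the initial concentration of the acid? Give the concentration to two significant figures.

[H+] = 10^(-5.50) = 3.16 × 10^-6 M = x
Ka = x²/(C₀ − x) ⇒ C₀ = x + x²/Ka
C₀ = 3.16 × 10^-6 + (3.16 × 10^-6)²/(3.4 × 10^-8) = 2.97 × 10^-4 M

C₀ = 3.0 × 10^-4 M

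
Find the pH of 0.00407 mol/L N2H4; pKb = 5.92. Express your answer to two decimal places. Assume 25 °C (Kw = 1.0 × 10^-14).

pH = 9.84

N2H4 + H2O ⇌ N2H5+ + OH-
Kb = 10^(−5.92) = 1.20 × 10^-6
Kb = [OH-]²/(0.00407 − [OH-]) = 1.20 × 10^-6
Assume [OH-] ≪ 0.00407: [OH-] ≈ √(1.20 × 10^-6 × 0.00407) = 6.99 × 10^-5 M
([OH-]/C₀ = 1.7% < 5%, so the approximation holds.)
pOH = 4.16, so pH = 14.00 − pOH = 9.84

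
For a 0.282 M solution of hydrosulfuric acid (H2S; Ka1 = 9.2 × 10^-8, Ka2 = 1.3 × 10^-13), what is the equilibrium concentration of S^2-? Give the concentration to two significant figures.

First ionization gives [H+] ≈ [HS-] = 1.61 × 10^-4 M.
Second step: Ka2 = [H+][S^2-]/[HS-] ≈ [S^2-] (since [H+] ≈ [HS-]).
So [S^2-] ≈ Ka2.

1.3 × 10^-13 M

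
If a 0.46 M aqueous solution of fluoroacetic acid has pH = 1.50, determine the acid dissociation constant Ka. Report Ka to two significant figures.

Ka = 2.3 × 10^-3

[H+] = 10^(-1.50) = 3.16 × 10^-2 M
At equilibrium [HA] = 0.46 − 3.16 × 10^-2 = 4.28 × 10^-1 M
Ka = [H+][A-]/[HA] = (3.16 × 10^-2)² / 4.28 × 10^-1 = 2.3 × 10^-3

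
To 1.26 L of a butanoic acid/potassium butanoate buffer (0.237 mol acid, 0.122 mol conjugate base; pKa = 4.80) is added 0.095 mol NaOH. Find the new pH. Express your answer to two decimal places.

OH- converts CH3(CH2)2COOH to CH3(CH2)2COO-: CH3(CH2)2COOH → 0.142 mol, CH3(CH2)2COO- → 0.217 mol.
pH = pKa + log(n_CH3(CH2)2COO-/n_CH3(CH2)2COOH) = 4.80 + log(0.217/0.142) = 4.80 + (+0.184)

pH = 4.98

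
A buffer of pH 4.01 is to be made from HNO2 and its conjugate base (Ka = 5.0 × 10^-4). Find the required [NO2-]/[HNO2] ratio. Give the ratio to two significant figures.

pKa = -log(5.0 × 10^-4) = 3.301
pH = pKa + log(r) ⇒ log(r) = 4.01 − 3.301 = +0.709
r = [NO2-]/[HNO2] = 10^(+0.709) = 5.12

ratio = 5.1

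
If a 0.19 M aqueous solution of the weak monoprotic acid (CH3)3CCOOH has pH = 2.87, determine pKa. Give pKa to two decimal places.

pKa = 5.02

[H+] = 10^(-2.87) = 1.35 × 10^-3 M
At equilibrium [HA] = 0.19 − 1.35 × 10^-3 = 1.89 × 10^-1 M
Ka = [H+][A-]/[HA] = (1.35 × 10^-3)² / 1.89 × 10^-1 = 9.64 × 10^-6
pKa = -log(9.64 × 10^-6) = 5.02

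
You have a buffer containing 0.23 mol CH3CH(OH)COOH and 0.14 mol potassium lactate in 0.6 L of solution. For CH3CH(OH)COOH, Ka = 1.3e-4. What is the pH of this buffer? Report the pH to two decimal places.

pKa = −log(1.3 × 10^-4) = 3.886
pH = pKa + log([A⁻]/[HA]) = 3.886 + log(0.14/0.23)
pH = 3.886 + (-0.216) = 3.67

pH = 3.67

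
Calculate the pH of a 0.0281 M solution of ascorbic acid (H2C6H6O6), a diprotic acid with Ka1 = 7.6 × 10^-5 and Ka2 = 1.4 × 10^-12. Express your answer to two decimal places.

Since Ka1 ≫ Ka2, the first ionization dominates [H+].
Ka1 = x²/(0.0281 − x) = 7.6 × 10^-5
Solving the quadratic: x = (−Ka1 + √(Ka1² + 4·Ka1·C₀))/2 = 1.42 × 10^-3 M
pH = −log(1.42 × 10^-3) = 2.85

pH = 2.85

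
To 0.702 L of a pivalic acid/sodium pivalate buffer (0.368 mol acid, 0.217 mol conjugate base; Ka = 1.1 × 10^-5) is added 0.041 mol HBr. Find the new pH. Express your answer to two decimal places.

Added H+ converts (CH3)3CCOO- to (CH3)3CCOOH: (CH3)3CCOOH → 0.409 mol, (CH3)3CCOO- → 0.176 mol.
pKa = −log(1.1 × 10^-5) = 4.959
Henderson–Hasselbalch with mole ratio 0.176/0.409: pH = 4.959 + (-0.366)

pH = 4.59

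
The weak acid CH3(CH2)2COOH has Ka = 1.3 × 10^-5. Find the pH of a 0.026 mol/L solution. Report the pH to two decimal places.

pH = 3.24

CH3(CH2)2COOH ⇌ CH3(CH2)2COO- + H+
Ka = [H+]²/(0.026 − [H+]) = 1.3 × 10^-5
Assume [H+] ≪ 0.026: [H+] ≈ √(1.3 × 10^-5 × 0.026) = 5.81 × 10^-4 M
Check: 2.2% ionized — well under 5%, approximation valid.
pH = −log(5.81 × 10^-4) = 3.24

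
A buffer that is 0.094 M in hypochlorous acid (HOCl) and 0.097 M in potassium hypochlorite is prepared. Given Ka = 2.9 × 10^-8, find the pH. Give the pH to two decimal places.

pKa = −log(2.9 × 10^-8) = 7.538
Using pH = pKa + log([base]/[acid]) with [base]/[acid] = 0.097/0.094:
pH = 7.538 + (+0.014) = 7.55

pH = 7.55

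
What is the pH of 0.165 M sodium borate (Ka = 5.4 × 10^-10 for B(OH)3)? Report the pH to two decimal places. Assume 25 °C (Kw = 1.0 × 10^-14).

B(OH)4- is the conjugate base of the weak acid B(OH)3.
Kb = Kw/Ka = 1.0×10^-14 / 5.4 × 10^-10 = 1.85 × 10^-5
Kb = [OH-]²/(0.165 − [OH-]) = 1.85 × 10^-5
Assume [OH-] ≪ 0.165: [OH-] ≈ √(1.85 × 10^-5 × 0.165) = 1.75 × 10^-3 M
pOH = 2.76, so pH = 14.00 − pOH = 11.24

pH = 11.24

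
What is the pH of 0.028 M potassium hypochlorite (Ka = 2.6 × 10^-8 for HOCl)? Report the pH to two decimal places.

OCl- is the conjugate base of the weak acid HOCl.
Kb = Kw/Ka = 1.0×10^-14 / 2.6 × 10^-8 = 3.85 × 10^-7
From the ICE table, Kb = [OH-]²/(0.028 − [OH-]) = 3.85 × 10^-7.
Neglecting [OH-] in the denominator: [OH-] = √(3.85 × 10^-7 × 0.028) = 1.04 × 10^-4 M
Check: 0.37% ionized — well under 5%, approximation valid.
pOH = −log(1.04 × 10^-4) = 3.98; pH = 14.00 − 3.98 = 10.02

pH = 10.02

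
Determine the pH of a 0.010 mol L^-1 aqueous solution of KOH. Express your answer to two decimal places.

KOH is a strong base; [OH-] = 0.01 M.
pOH = -log(0.01) = 2.00
pH = 14.00 - 2.00 = 12.00

pH = 12.00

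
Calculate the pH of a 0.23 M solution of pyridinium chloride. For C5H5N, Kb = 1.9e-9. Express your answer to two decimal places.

pH = 2.96

C5H5NH+ is the conjugate acid of the weak base C5H5N.
Ka = Kw/Kb = 1.0×10^-14 / 1.9 × 10^-9 = 5.26 × 10^-6
Ka = [H+]²/(0.23 − [H+]) = 5.26 × 10^-6
Since Ka ≪ C₀, [H+] ≈ √(Ka·C₀) = 1.10 × 10^-3 M.
Check: 0.48% ionized — well under 5%, approximation valid.
pH = −log(1.10 × 10^-3) = 2.96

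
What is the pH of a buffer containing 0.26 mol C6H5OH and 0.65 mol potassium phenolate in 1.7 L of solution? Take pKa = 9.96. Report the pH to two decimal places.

pH = 10.36

Henderson–Hasselbalch: pH = pKa + log([C6H5O-]/[C6H5OH]) = 9.96 + log(0.65/0.26)
pH = 9.96 + (+0.398) = 10.36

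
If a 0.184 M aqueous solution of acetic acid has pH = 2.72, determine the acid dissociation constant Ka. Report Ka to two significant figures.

[H+] = 10^(-2.72) = 1.91 × 10^-3 M
At equilibrium [HA] = 0.184 − 1.91 × 10^-3 = 1.82 × 10^-1 M
Ka = [H+][A-]/[HA] = (1.91 × 10^-3)² / 1.82 × 10^-1 = 2.0 × 10^-5

Ka = 2.0 × 10^-5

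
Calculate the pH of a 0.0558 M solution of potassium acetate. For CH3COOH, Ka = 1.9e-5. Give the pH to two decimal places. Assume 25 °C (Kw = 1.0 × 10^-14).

CH3COO- is the conjugate base of the weak acid CH3COOH.
Kb = Kw/Ka = 1.0×10^-14 / 1.9 × 10^-5 = 5.26 × 10^-10
Let x = [OH-] at equilibrium. Kb = x²/(0.0558 − x).
Since Kb ≪ C₀, x ≈ √(Kb·C₀) = 5.42 × 10^-6 M.
(x/C₀ = 0.0097% < 5%, so the approximation holds.)
pOH = −log(5.42 × 10^-6) = 5.27; pH = 14.00 − 5.27 = 8.73

pH = 8.73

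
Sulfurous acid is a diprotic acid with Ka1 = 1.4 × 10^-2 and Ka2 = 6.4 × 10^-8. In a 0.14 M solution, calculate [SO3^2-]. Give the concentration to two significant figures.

First ionization gives [H+] ≈ [HSO3-] = 3.78 × 10^-2 M.
Second step: Ka2 = [H+][SO3^2-]/[HSO3-] ≈ [SO3^2-] (since [H+] ≈ [HSO3-]).
So [SO3^2-] ≈ Ka2.

6.4 × 10^-8 M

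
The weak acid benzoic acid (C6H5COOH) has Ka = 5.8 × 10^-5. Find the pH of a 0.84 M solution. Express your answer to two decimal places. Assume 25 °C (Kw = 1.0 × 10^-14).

C6H5COOH ⇌ C6H5COO- + H+
Ka = [H+]²/(0.84 − [H+]) = 5.8 × 10^-5
Neglecting [H+] in the denominator: [H+] = √(5.8 × 10^-5 × 0.84) = 6.98 × 10^-3 M
pH = −log(6.98 × 10^-3) = 2.16

pH = 2.16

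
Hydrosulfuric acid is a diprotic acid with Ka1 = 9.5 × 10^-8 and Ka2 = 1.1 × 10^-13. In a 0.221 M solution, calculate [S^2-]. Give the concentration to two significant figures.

1.1 × 10^-13 M

First ionization gives [H+] ≈ [HS-] = 1.45 × 10^-4 M.
Second step: Ka2 = [H+][S^2-]/[HS-] ≈ [S^2-] (since [H+] ≈ [HS-]).
So [S^2-] ≈ Ka2.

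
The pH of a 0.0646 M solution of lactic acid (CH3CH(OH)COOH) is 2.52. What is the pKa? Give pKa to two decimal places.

pKa = 3.83

[H+] = 10^(-2.52) = 3.02 × 10^-3 M
At equilibrium [HA] = 0.0646 − 3.02 × 10^-3 = 6.16 × 10^-2 M
Ka = [H+][A-]/[HA] = (3.02 × 10^-3)² / 6.16 × 10^-2 = 1.48 × 10^-4
pKa = -log(1.48 × 10^-4) = 3.83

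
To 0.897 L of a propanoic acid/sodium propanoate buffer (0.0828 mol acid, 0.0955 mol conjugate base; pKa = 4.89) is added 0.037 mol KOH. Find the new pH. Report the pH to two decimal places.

After neutralization: n(CH3CH2COOH) = 0.0458 mol, n(CH3CH2COO-) = 0.133 mol.
pH = pKa + log([A⁻]/[HA]) = 4.89 + log(0.133/0.0458) = 4.89 +0.463

pH = 5.35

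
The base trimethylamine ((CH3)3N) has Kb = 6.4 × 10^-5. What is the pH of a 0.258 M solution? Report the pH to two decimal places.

pH = 11.61

(CH3)3N + H2O ⇌ (CH3)3NH+ + OH-
Kb = x²/(0.258 − x) = 6.4 × 10^-5
Since Kb ≪ C₀, x ≈ √(Kb·C₀) = 4.06 × 10^-3 M.
Check: 1.6% ionized — well under 5%, approximation valid.
pOH = 2.39, so pH = 14.00 − pOH = 11.61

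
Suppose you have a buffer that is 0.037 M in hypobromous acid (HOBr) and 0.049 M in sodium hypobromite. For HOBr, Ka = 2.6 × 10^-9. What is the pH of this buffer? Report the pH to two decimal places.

pH = 8.71

pKa = −log(2.6 × 10^-9) = 8.585
Henderson–Hasselbalch: pH = pKa + log([OBr-]/[HOBr]) = 8.585 + log(0.049/0.037)
pH = 8.585 + (+0.122) = 8.71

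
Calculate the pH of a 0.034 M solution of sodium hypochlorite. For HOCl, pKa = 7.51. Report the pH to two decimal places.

OCl- is the conjugate base of the weak acid HOCl.
Ka = 10^(−7.51) = 3.09 × 10^-8
Kb = Kw/Ka = 1.0×10^-14 / 3.09 × 10^-8 = 3.24 × 10^-7
Kb = x²/(0.034 − x) = 3.24 × 10^-7
Neglecting x in the denominator: x = √(3.24 × 10^-7 × 0.034) = 1.05 × 10^-4 M
pOH = −log(1.05 × 10^-4) = 3.98; pH = 14.00 − 3.98 = 10.02

pH = 10.02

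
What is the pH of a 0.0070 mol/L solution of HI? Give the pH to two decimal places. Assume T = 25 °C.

HI is a strong acid and dissociates completely, so [H+] = 0.0070 M.
pH = -log(0.007) = 2.15

pH = 2.15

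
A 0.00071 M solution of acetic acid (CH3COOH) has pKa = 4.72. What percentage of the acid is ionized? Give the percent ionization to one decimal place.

CH3COOH ⇌ CH3COO- + H+; let x = [H+] at equilibrium.
Ka = 10^(−4.72) = 1.91 × 10^-5
Solve x² + 1.91e-05x − 1.36e-08 = 0 → x = 1.07 × 10^-4 M
Fraction ionized = 1.07 × 10^-4 / 0.00071 = 0.1507 → 15.1%

15.1%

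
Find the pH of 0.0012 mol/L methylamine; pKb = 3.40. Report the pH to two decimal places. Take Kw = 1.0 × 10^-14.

pH = 10.72

CH3NH2 + H2O ⇌ CH3NH3+ + OH-
Kb = 10^(−3.40) = 3.98 × 10^-4
From the ICE table, Kb = [OH-]²/(0.0012 − [OH-]) = 3.98 × 10^-4.
Here C₀/Kb ≈ 3.02, so the small-[OH-] approximation fails. Use the quadratic:
[OH-] = [−0.000398 + √(0.000398² + 1.91e-06)]/2 = 5.20 × 10^-4 M
pOH = 3.28, so pH = 14.00 − pOH = 10.72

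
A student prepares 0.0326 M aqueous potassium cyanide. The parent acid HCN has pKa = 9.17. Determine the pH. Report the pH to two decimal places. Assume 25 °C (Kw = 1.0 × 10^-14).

CN- is the conjugate base of the weak acid HCN.
Ka = 10^(−9.17) = 6.76 × 10^-10
Kb = Kw/Ka = 1.0×10^-14 / 6.76 × 10^-10 = 1.48 × 10^-5
From the ICE table, Kb = [OH-]²/(0.0326 − [OH-]) = 1.48 × 10^-5.
Neglecting [OH-] in the denominator: [OH-] = √(1.48 × 10^-5 × 0.0326) = 6.95 × 10^-4 M
([OH-]/C₀ = 2.1% < 5%, so the approximation holds.)
pOH = −log(6.95 × 10^-4) = 3.16; pH = 14.00 − 3.16 = 10.84

pH = 10.84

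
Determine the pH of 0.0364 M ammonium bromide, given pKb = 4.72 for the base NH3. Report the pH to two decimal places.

NH4+ is the conjugate acid of the weak base NH3.
Kb = 10^(−4.72) = 1.91 × 10^-5
Ka = Kw/Kb = 1.0×10^-14 / 1.91 × 10^-5 = 5.24 × 10^-10
Ka = [H+]²/(0.0364 − [H+]) = 5.24 × 10^-10
Since Ka ≪ C₀, [H+] ≈ √(Ka·C₀) = 4.37 × 10^-6 M.
pH = −log[H+] = −log(4.37 × 10^-6) = 5.36

pH = 5.36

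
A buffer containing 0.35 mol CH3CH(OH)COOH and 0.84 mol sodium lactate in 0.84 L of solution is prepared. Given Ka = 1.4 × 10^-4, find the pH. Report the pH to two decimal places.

pKa = −log(1.4 × 10^-4) = 3.854
Using pH = pKa + log([base]/[acid]) with [base]/[acid] = 0.84/0.35:
pH = 3.854 + (+0.380) = 4.23

pH = 4.23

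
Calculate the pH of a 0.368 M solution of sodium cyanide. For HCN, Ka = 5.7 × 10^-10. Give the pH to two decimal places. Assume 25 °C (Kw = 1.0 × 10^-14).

CN- is the conjugate base of the weak acid HCN.
Kb = Kw/Ka = 1.0×10^-14 / 5.7 × 10^-10 = 1.75 × 10^-5
From the ICE table, Kb = [OH-]²/(0.368 − [OH-]) = 1.75 × 10^-5.
Neglecting [OH-] in the denominator: [OH-] = √(1.75 × 10^-5 × 0.368) = 2.54 × 10^-3 M
Check: 0.69% ionized — well under 5%, approximation valid.
pOH = 2.60, so pH = 14.00 − pOH = 11.40

pH = 11.40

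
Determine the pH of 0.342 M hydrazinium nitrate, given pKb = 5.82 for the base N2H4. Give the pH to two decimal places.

pH = 4.32

N2H5+ is the conjugate acid of the weak base N2H4.
Kb = 10^(−5.82) = 1.51 × 10^-6
Ka = Kw/Kb = 1.0×10^-14 / 1.51 × 10^-6 = 6.62 × 10^-9
From the ICE table, Ka = [H+]²/(0.342 − [H+]) = 6.62 × 10^-9.
Assume [H+] ≪ 0.342: [H+] ≈ √(6.62 × 10^-9 × 0.342) = 4.76 × 10^-5 M
Check: 0.014% ionized — well under 5%, approximation valid.
pH = −log(4.76 × 10^-5) = 4.32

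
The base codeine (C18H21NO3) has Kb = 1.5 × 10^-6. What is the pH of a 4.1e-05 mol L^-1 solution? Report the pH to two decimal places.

pH = 8.85

C18H21NO3 + H2O ⇌ C18H22NO3+ + OH-
Let x = [OH-] at equilibrium. Kb = x²/(4.1e-05 − x).
Here C₀/Kb ≈ 27.3, so the small-x approximation fails. Use the quadratic:
x = [−1.5e-06 + √(1.5e-06² + 2.46e-10)]/2 = 7.13 × 10^-6 M
pOH = −log(7.13 × 10^-6) = 5.15; pH = 14.00 − 5.15 = 8.85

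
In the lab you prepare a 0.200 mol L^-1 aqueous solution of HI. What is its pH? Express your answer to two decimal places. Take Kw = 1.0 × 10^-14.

HI is a strong acid and dissociates completely, so [H+] = 0.200 M.
pH = -log(0.2) = 0.70

pH = 0.70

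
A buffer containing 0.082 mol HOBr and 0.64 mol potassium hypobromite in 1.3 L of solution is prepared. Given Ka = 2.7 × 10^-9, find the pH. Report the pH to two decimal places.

pKa = −log(2.7 × 10^-9) = 8.569
Using pH = pKa + log([base]/[acid]) with [base]/[acid] = 0.64/0.082:
pH = 8.569 + (+0.892) = 9.46

pH = 9.46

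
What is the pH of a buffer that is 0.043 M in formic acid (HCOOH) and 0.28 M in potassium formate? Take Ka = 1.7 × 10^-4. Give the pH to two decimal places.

pKa = −log(1.7 × 10^-4) = 3.770
Using pH = pKa + log([base]/[acid]) with [base]/[acid] = 0.28/0.043:
pH = 3.770 + (+0.814) = 4.58

pH = 4.58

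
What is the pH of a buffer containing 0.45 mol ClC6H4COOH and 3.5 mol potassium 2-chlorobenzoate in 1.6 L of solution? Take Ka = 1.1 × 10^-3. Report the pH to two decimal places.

pH = 3.85

pKa = −log(1.1 × 10^-3) = 2.959
pH = pKa + log([A⁻]/[HA]) = 2.959 + log(3.5/0.45)
pH = 2.959 + (+0.891) = 3.85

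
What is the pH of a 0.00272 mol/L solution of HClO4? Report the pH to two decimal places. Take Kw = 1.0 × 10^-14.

pH = 2.57

HClO4 is a strong acid and dissociates completely, so [H+] = 0.00272 M.
pH = -log(0.00272) = 2.57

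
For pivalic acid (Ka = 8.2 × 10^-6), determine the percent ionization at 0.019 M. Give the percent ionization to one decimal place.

2.1%

(CH3)3CCOOH ⇌ (CH3)3CCOO- + H+; let x = [H+] at equilibrium.
x ≈ √(Ka·C₀) = √(8.2 × 10^-6 × 0.019) = 3.95 × 10^-4 M
% ionization = x/C₀ × 100% = 3.95 × 10^-4/0.019 × 100% = 2.1%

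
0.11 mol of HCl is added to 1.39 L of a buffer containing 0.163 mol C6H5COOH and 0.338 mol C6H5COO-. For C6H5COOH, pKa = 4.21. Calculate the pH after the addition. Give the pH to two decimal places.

pH = 4.13

After neutralization: n(C6H5COOH) = 0.273 mol, n(C6H5COO-) = 0.228 mol.
pH = pKa + log([A⁻]/[HA]) = 4.21 + log(0.228/0.273) = 4.21 -0.078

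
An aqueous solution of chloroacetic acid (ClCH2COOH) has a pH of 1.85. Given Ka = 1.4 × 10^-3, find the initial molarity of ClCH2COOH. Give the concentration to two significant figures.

C₀ = 1.6 × 10^-1 M

[H+] = 10^(-1.85) = 1.41 × 10^-2 M = x
Ka = x²/(C₀ − x) ⇒ C₀ = x + x²/Ka
C₀ = 1.41 × 10^-2 + (1.41 × 10^-2)²/(1.4 × 10^-3) = 1.56 × 10^-1 M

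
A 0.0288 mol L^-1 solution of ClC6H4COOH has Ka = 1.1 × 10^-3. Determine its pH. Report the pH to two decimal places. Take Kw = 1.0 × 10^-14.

pH = 2.29

ClC6H4COOH ⇌ ClC6H4COO- + H+
Ka = x²/(0.0288 − x) = 1.1 × 10^-3
x is not negligible relative to C₀; solve x² + 0.0011·x − 3.17e-05 = 0.
x = [−0.0011 + √(0.0011² + 0.000127)]/2 = 5.11 × 10^-3 M
pH = −log[H+] = −log(5.11 × 10^-3) = 2.29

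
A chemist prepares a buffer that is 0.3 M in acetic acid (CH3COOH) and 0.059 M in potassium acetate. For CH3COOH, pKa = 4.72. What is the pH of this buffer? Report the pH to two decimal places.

Using pH = pKa + log([base]/[acid]) with [base]/[acid] = 0.059/0.3:
pH = 4.72 + (-0.706) = 4.01

pH = 4.01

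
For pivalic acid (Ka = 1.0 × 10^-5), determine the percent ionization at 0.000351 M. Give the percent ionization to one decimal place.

15.5%

(CH3)3CCOOH ⇌ (CH3)3CCOO- + H+; let x = [H+] at equilibrium.
Solve x² + 1e-05x − 3.51e-09 = 0 → x = 5.45 × 10^-5 M
Fraction ionized = 5.45 × 10^-5 / 0.000351 = 0.1553 → 15.5%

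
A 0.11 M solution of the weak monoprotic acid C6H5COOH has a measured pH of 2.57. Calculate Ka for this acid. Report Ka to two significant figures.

[H+] = 10^(-2.57) = 2.69 × 10^-3 M
At equilibrium [HA] = 0.11 − 2.69 × 10^-3 = 1.07 × 10^-1 M
Ka = [H+][A-]/[HA] = (2.69 × 10^-3)² / 1.07 × 10^-1 = 6.8 × 10^-5

Ka = 6.8 × 10^-5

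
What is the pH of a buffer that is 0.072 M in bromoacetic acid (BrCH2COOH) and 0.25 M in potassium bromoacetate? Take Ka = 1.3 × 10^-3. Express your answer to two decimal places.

pH = 3.43

pKa = −log(1.3 × 10^-3) = 2.886
Henderson–Hasselbalch: pH = pKa + log([BrCH2COO-]/[BrCH2COOH]) = 2.886 + log(0.25/0.072)
pH = 2.886 + (+0.541) = 3.43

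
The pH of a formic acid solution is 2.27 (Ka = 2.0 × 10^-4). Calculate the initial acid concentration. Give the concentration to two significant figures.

C₀ = 1.5 × 10^-1 M

[H+] = 10^(-2.27) = 5.37 × 10^-3 M = x
Ka = x²/(C₀ − x) ⇒ C₀ = x + x²/Ka
C₀ = 5.37 × 10^-3 + (5.37 × 10^-3)²/(2.0 × 10^-4) = 1.50 × 10^-1 M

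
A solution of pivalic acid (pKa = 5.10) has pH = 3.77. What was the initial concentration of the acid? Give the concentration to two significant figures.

C₀ = 3.8 × 10^-3 M

[H+] = 10^(-3.77) = 1.70 × 10^-4 M = x
Ka = 10^(−5.10) = 7.94 × 10^-6
Ka = x²/(C₀ − x) ⇒ C₀ = x + x²/Ka
C₀ = 1.70 × 10^-4 + (1.70 × 10^-4)²/(7.94 × 10^-6) = 3.81 × 10^-3 M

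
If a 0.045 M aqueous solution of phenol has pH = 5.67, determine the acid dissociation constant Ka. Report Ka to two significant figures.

Ka = 1.0 × 10^-10

[H+] = 10^(-5.67) = 2.14 × 10^-6 M
At equilibrium [HA] = 0.045 − 2.14 × 10^-6 = 4.50 × 10^-2 M
Ka = [H+][A-]/[HA] = (2.14 × 10^-6)² / 4.50 × 10^-2 = 1.0 × 10^-10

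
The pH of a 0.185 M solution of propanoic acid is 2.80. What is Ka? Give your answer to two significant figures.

Ka = 1.4 × 10^-5

[H+] = 10^(-2.80) = 1.58 × 10^-3 M
At equilibrium [HA] = 0.185 − 1.58 × 10^-3 = 1.83 × 10^-1 M
Ka = [H+][A-]/[HA] = (1.58 × 10^-3)² / 1.83 × 10^-1 = 1.4 × 10^-5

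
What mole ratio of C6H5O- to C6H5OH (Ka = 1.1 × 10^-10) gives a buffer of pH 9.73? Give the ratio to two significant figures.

pKa = -log(1.1 × 10^-10) = 9.959
pH = pKa + log(r) ⇒ log(r) = 9.73 − 9.959 = -0.229
r = [C6H5O-]/[C6H5OH] = 10^(-0.229) = 0.59

ratio = 0.59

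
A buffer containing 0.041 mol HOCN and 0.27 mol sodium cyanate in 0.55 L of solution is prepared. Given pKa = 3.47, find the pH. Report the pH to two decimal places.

Using pH = pKa + log([base]/[acid]) with [base]/[acid] = 0.27/0.041:
pH = 3.47 + (+0.819) = 4.29

pH = 4.29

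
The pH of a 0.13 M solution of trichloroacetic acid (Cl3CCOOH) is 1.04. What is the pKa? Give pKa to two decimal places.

pKa = 0.67

[H+] = 10^(-1.04) = 9.12 × 10^-2 M
At equilibrium [HA] = 0.13 − 9.12 × 10^-2 = 3.88 × 10^-2 M
Ka = [H+][A-]/[HA] = (9.12 × 10^-2)² / 3.88 × 10^-2 = 2.14 × 10^-1
pKa = -log(2.14 × 10^-1) = 0.67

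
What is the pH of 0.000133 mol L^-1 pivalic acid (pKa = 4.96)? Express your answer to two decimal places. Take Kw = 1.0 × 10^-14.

pH = 4.48

(CH3)3CCOOH ⇌ (CH3)3CCOO- + H+
Ka = 10^(−4.96) = 1.10 × 10^-5
Ka = x²/(0.000133 − x) = 1.10 × 10^-5
x is not negligible relative to C₀; solve x² + 1.1e-05·x − 1.46e-09 = 0.
x = (−Ka + √(Ka² + 4·Ka·C₀))/2 = 3.31 × 10^-5 M
pH = −log[H+] = −log(3.31 × 10^-5) = 4.48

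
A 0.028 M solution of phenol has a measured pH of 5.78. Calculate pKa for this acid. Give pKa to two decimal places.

[H+] = 10^(-5.78) = 1.66 × 10^-6 M
At equilibrium [HA] = 0.028 − 1.66 × 10^-6 = 2.80 × 10^-2 M
Ka = [H+][A-]/[HA] = (1.66 × 10^-6)² / 2.80 × 10^-2 = 9.84 × 10^-11
pKa = -log(9.84 × 10^-11) = 10.01

pKa = 10.01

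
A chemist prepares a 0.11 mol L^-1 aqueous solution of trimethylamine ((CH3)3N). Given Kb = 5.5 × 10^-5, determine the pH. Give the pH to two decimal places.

pH = 11.39

(CH3)3N + H2O ⇌ (CH3)3NH+ + OH-
Let x = [OH-] at equilibrium. Kb = x²/(0.11 − x).
Assume x ≪ 0.11: x ≈ √(5.5 × 10^-5 × 0.11) = 2.46 × 10^-3 M
(x/C₀ = 2.2% < 5%, so the approximation holds.)
pOH = −log(2.46 × 10^-3) = 2.61; pH = 14.00 − 2.61 = 11.39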